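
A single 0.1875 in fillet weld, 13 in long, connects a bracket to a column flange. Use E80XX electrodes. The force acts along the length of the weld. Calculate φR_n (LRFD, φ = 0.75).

φR_n ≈ 62 kip

E80XX → F_EXX = 80 ksi.
Effective throat t_e = 0.707 × 0.1875 = 0.1326 in.
Total length L = 13 in; A_we = 0.1326 × 13 = 1.723 in².
F_nw = 0.6 F_EXX = 0.6 × 80 = 48 ksi.
φR_n = 0.75 × 48 × 1.723 = 62.04 kip.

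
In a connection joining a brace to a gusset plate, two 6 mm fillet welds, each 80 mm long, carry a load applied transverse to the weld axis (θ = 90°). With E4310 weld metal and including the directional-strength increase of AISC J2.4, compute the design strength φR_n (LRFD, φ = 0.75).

E43XX → F_EXX = 430 MPa.
t_e = 0.707 × 6 = 4.242 mm; A_we = 4.242 × 160 = 678.7 mm².
Directional factor: 1.0 + 0.5 sin^1.5(90°) = 1.5.
F_nw = 0.6 × 430 × 1.5 = 387 MPa.
φR_n = 0.75 × 387 × 678.7 × 10⁻³ = 197 kN.

φR_n ≈ 197 kN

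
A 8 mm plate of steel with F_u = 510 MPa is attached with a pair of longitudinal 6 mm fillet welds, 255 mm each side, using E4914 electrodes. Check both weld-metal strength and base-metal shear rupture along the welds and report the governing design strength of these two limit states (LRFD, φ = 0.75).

φR_n ≈ 477 kN (weld metal governs)

E49XX → F_EXX = 490 MPa.
t_e = 0.707 × 6 = 4.242 mm; L = 510 mm.
Weld metal: φR_n = 0.75 × 0.6 × 490 × 4.242 × 510 × 10⁻³ = 477 kN.
Base metal (shear rupture): φR_n = 0.75 × 0.6 × 510 × 8 × 510 × 10⁻³ = 936.4 kN.
Governing: weld metal.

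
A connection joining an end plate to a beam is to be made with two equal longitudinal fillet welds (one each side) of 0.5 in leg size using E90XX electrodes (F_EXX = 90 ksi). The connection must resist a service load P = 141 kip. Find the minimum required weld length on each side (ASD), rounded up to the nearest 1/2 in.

L = 7.5 in on each side

Throat t_e = 0.707 × 0.5 = 0.3535 in.
r_n/Ω = (0.6 × 90 × 0.3535) / 2.0 = 9.544 kip/in.
L_req = P / (r_n/Ω) = 141 / 9.544 = 14.77 in total.
Per side: 14.77 / 2 = 7.386 in.
Round up → use L = 7.5 in on each side.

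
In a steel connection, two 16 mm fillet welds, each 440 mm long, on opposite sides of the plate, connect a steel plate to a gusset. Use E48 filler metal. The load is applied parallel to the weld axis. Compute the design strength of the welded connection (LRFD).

E48XX → F_EXX = 480 MPa.
Effective throat t_e = 0.707 × 16 = 11.31 mm.
Total length L = 880 mm; A_we = 11.31 × 880 = 9955 mm².
F_nw = 0.6 F_EXX = 0.6 × 480 = 288 MPa.
φR_n = 0.75 × 288 × 9955 × 10⁻³ = 2150 kN.

φR_n ≈ 2150 kN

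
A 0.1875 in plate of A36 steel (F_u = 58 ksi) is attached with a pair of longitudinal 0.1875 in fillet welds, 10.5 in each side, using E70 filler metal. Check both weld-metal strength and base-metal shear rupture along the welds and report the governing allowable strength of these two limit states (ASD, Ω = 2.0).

E70XX → F_EXX = 70 ksi.
t_e = 0.707 × 0.1875 = 0.1326 in; L = 21 in.
Weld metal: R_n/Ω = (1/2.0) × 0.6 × 70 × 0.1326 × 21 = 58.46 kip.
Base metal (shear rupture): R_n/Ω = (1/2.0) × 0.6 × 58 × 0.1875 × 21 = 68.51 kip.
Governing: weld metal.

R_n/Ω ≈ 58.5 kip (weld metal governs)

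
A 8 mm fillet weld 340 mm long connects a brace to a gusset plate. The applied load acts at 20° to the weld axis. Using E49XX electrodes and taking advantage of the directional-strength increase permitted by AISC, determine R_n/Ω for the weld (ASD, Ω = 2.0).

R_n/Ω ≈ 311 kN

E49XX → F_EXX = 490 MPa.
t_e = 0.707 × 8 = 5.656 mm; A_we = 5.656 × 340 = 1923 mm².
Directional factor: 1.0 + 0.5 sin^1.5(20°) = 1.1.
F_nw = 0.6 × 490 × 1.1 = 323.4 MPa.
R_n/Ω = (323.4 × 1923) / 2.0 × 10⁻³ = 311 kN.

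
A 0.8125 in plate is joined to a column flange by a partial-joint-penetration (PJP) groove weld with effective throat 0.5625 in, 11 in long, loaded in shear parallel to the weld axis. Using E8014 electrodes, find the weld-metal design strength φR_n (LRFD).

φR_n ≈ 223 kip

E80XX → F_EXX = 80 ksi.
Effective throat (given) t_e = 0.5625 in.
A_we = 0.5625 × 11 = 6.188 in².
F_nw = 0.6 F_EXX = 48 ksi.
φR_n = 0.75 × 48 × 6.188 = 222.8 kip.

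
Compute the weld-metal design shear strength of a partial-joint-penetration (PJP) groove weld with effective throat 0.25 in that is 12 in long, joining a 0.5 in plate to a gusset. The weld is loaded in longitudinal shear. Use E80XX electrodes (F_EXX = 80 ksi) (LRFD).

Effective throat (given) t_e = 0.25 in.
A_we = 0.25 × 12 = 3 in².
F_nw = 0.6 F_EXX = 48 ksi.
φR_n = 0.75 × 48 × 3 = 108 kip.

φR_n ≈ 108 kip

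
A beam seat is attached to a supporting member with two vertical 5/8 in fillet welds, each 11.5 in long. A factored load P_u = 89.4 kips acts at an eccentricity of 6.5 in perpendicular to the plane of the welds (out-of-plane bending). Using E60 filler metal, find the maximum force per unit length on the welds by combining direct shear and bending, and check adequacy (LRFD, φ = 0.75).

E60XX → F_EXX = 60 ksi.
L_w = 2 × 11.5 = 23 in; section modulus (unit throat) S = 2 × L²/6 = 44.08 in².
Direct shear f_v = P/L_w = 89.4/23 = 3.887 kip/in.
Moment M = P × e = 89.4 × 6.5 = 581.1 kip·in; bending f_b = M/S = 13.18 kip/in.
f_max = √(f_v² + f_b²) = √(3.887² + 13.18²) = 13.74 kip/in.
φr_n = 0.75 × 0.6 × 60 × (0.707 × 0.625) = 11.93 kip/in → NOT adequate.

f_max ≈ 13.7 kip/in; NOT adequate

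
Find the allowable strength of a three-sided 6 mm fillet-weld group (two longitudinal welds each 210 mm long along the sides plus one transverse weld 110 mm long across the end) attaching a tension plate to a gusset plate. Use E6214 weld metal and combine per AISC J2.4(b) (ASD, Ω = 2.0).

R_n/Ω ≈ 418 kN

E62XX → F_EXX = 620 MPa.
t_e = 0.707 × 6 = 4.242 mm.
R_nwl = 0.6 × 620 × 4.242 × 420 × 10⁻³ = 662.8 kN (longitudinal, 2 welds).
R_nwt = 0.6 × 620 × 4.242 × 110 × 10⁻³ = 173.6 kN (transverse, base value).
(i) R_nwl + R_nwt = 836.4 kN; (ii) 0.85 R_nwl + 1.5 R_nwt = 823.7 kN.
R_n = max = 836.4 kN [governs: (i)]; R_n/Ω = 418.2 kN.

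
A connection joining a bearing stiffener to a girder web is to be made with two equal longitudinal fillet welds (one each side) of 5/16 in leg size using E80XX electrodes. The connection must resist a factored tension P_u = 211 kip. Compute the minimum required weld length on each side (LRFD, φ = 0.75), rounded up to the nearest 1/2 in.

L = 13.5 in on each side

E80XX → F_EXX = 80 ksi.
Throat t_e = 0.707 × 0.3125 = 0.2209 in.
φr_n = 0.75 × 0.6 × 80 × 0.2209 = 7.954 kip/in.
L_req = P_u / φr_n = 211 / 7.954 = 26.53 in total.
Per side: 26.53 / 2 = 13.26 in.
Round up → use L = 13.5 in on each side.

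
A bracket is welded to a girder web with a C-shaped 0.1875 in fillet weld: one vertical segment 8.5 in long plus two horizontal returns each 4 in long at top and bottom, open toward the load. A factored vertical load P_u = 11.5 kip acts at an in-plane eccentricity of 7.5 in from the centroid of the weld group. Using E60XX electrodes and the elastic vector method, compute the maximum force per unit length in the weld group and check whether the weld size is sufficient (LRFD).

f_max ≈ 2.49 kip/in; adequate

E60XX → F_EXX = 60 ksi.
Total weld length L_w = 16.5 in. Treat welds as unit-width lines.
Centroid: x̄ = 2×4×2 / 16.5 = 0.9697 in from the vertical weld.
Polar moment about centroid: J = I_x + I_y = [8.5³/12 + 2×4×4.25²] + [8.5×0.9697² + 2(4³/12 + 4×1.03²)] = 222.8 in³.
Direct shear f_v = P/L_w = 11.5 / 16.5 = 0.697 kip/in (vertical).
Torsion M = P·e = 11.5 × 7.5 = 86.25 kip·in.
Critical point at (x, y) = (3.03, 4.25) from centroid. f_tx = M·y/J = 1.645 kip/in; f_ty = M·x/J = 1.173 kip/in.
Resultant f_max = √[f_tx² + (f_v + f_ty)²] = √[1.645² + (0.697 + 1.173)²] = 2.491 kip/in.
Capacity per unit length: φr_n = 0.75 × 0.6 × 60 × (0.707 × 0.1875) = 3.579 kip/in.
2.491 ≤ 3.579 → adequate.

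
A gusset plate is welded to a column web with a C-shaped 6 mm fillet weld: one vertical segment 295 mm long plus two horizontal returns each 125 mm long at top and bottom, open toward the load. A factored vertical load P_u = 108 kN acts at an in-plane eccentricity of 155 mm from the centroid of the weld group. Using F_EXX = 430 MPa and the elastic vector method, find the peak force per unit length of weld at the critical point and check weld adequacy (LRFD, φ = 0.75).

f_max ≈ 487 N/mm; adequate

Total weld length L_w = 545 mm. Treat welds as unit-width lines.
Centroid: x̄ = 2×125×62.5 / 545 = 28.67 mm from the vertical weld.
Polar moment about centroid: J = I_x + I_y = [295³/12 + 2×125×147.5²] + [295×28.67² + 2(125³/12 + 125×33.83²)] = 8433000 mm³.
Direct shear f_v = P/L_w = 108×10³ / 545 = 198.2 N/mm (vertical).
Torsion M = P·e = 108×10³ × 155 = 16740000 N·mm.
Critical point at (x, y) = (96.33, 147.5) from centroid. f_tx = M·y/J = 292.8 N/mm; f_ty = M·x/J = 191.2 N/mm.
Resultant f_max = √[f_tx² + (f_v + f_ty)²] = √[292.8² + (198.2 + 191.2)²] = 487.2 N/mm.
Capacity per unit length: φr_n = 0.75 × 0.6 × 430 × (0.707 × 6) = 820.8 N/mm.
487.2 ≤ 820.8 → adequate.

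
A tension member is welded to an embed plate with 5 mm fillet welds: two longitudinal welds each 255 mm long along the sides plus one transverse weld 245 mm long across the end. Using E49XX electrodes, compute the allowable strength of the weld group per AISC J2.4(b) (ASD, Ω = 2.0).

E49XX → F_EXX = 490 MPa.
t_e = 0.707 × 5 = 3.535 mm.
R_nwl = 0.6 × 490 × 3.535 × 510 × 10⁻³ = 530 kN (longitudinal, 2 welds).
R_nwt = 0.6 × 490 × 3.535 × 245 × 10⁻³ = 254.6 kN (transverse, base value).
(i) R_nwl + R_nwt = 784.7 kN; (ii) 0.85 R_nwl + 1.5 R_nwt = 832.5 kN.
R_n = max = 832.5 kN [governs: (ii)]; R_n/Ω = 416.2 kN.

R_n/Ω ≈ 416 kN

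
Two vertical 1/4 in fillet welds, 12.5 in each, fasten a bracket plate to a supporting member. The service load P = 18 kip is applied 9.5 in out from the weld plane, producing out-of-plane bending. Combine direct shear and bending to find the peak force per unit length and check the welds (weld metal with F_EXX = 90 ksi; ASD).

L_w = 2 × 12.5 = 25 in; section modulus (unit throat) S = 2 × L²/6 = 52.08 in².
Direct shear f_v = P/L_w = 18/25 = 0.72 kip/in.
Moment M = P × e = 18 × 9.5 = 171 kip·in; bending f_b = M/S = 3.283 kip/in.
f_max = √(f_v² + f_b²) = √(0.72² + 3.283²) = 3.361 kip/in.
r_n/Ω = (1/2.0) × 0.6 × 90 × (0.707 × 0.25) = 4.772 kip/in → adequate.

f_max ≈ 3.36 kip/in; adequate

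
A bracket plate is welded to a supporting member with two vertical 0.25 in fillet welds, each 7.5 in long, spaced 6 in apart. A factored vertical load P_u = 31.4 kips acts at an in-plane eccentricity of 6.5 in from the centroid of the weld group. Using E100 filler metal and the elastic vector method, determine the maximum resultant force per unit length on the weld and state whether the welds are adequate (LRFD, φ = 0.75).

f_max ≈ 6.3 kip/in; adequate

E100XX → F_EXX = 100 ksi.
Total weld length L_w = 15 in. Treat welds as unit-width lines.
Polar moment about centroid: J = 2[d³/12 + d(b/2)²] = 2[7.5³/12 + 7.5×3²] = 205.3 in³.
Direct shear f_v = P/L_w = 31.4 / 15 = 2.093 kip/in (vertical).
Torsion M = P·e = 31.4 × 6.5 = 204.1 kip·in.
Critical point at (x, y) = (3, 3.75) from centroid. f_tx = M·y/J = 3.728 kip/in; f_ty = M·x/J = 2.982 kip/in.
Resultant f_max = √[f_tx² + (f_v + f_ty)²] = √[3.728² + (2.093 + 2.982)²] = 6.298 kip/in.
Capacity per unit length: φr_n = 0.75 × 0.6 × 100 × (0.707 × 0.25) = 7.954 kip/in.
6.298 ≤ 7.954 → adequate.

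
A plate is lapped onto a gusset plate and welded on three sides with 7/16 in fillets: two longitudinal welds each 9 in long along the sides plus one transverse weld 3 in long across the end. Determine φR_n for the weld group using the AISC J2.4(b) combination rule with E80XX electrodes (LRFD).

φR_n ≈ 234 kip

E80XX → F_EXX = 80 ksi.
t_e = 0.707 × 0.4375 = 0.3093 in.
R_nwl = 0.6 × 80 × 0.3093 × 18 = 267.2 kip (longitudinal, 2 welds).
R_nwt = 0.6 × 80 × 0.3093 × 3 = 44.54 kip (transverse, base value).
(i) R_nwl + R_nwt = 311.8 kip; (ii) 0.85 R_nwl + 1.5 R_nwt = 294 kip.
R_n = max = 311.8 kip [governs: (i)]; φR_n = 233.8 kip.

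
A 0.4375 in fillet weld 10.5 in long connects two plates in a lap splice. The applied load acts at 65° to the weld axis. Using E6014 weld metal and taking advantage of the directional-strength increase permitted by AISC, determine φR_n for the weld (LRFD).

E60XX → F_EXX = 60 ksi.
t_e = 0.707 × 0.4375 = 0.3093 in; A_we = 0.3093 × 10.5 = 3.248 in².
Directional factor: 1.0 + 0.5 sin^1.5(65°) = 1.431.
F_nw = 0.6 × 60 × 1.431 = 51.53 ksi.
φR_n = 0.75 × 51.53 × 3.248 = 125.5 kip.

φR_n ≈ 126 kip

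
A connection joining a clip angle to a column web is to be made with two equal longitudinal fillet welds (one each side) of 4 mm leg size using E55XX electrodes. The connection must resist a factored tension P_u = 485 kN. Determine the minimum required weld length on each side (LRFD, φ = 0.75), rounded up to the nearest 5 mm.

L = 350 mm on each side

E55XX → F_EXX = 550 MPa.
Throat t_e = 0.707 × 4 = 2.828 mm.
φr_n = 0.75 × 0.6 × 550 × 2.828 × 10⁻³ = 0.6999 kN/mm.
L_req = P_u / φr_n = 485 / 0.6999 = 692.9 mm total.
Per side: 692.9 / 2 = 346.5 mm.
Round up → use L = 350 mm on each side.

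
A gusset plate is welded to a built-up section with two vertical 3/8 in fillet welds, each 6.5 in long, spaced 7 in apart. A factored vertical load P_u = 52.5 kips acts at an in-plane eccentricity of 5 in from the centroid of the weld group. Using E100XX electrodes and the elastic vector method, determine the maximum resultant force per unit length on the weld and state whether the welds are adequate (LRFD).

E100XX → F_EXX = 100 ksi.
Total weld length L_w = 13 in. Treat welds as unit-width lines.
Polar moment about centroid: J = 2[d³/12 + d(b/2)²] = 2[6.5³/12 + 6.5×3.5²] = 205 in³.
Direct shear f_v = P/L_w = 52.5 / 13 = 4.038 kip/in (vertical).
Torsion M = P·e = 52.5 × 5 = 262.5 kip·in.
Critical point at (x, y) = (3.5, 3.25) from centroid. f_tx = M·y/J = 4.161 kip/in; f_ty = M·x/J = 4.481 kip/in.
Resultant f_max = √[f_tx² + (f_v + f_ty)²] = √[4.161² + (4.038 + 4.481)²] = 9.482 kip/in.
Capacity per unit length: φr_n = 0.75 × 0.6 × 100 × (0.707 × 0.375) = 11.93 kip/in.
9.482 ≤ 11.93 → adequate.

f_max ≈ 9.48 kip/in; adequate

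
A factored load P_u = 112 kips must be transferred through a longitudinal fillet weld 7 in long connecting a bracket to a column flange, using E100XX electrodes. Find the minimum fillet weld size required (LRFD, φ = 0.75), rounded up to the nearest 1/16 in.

E100XX → F_EXX = 100 ksi.
Total weld length L = 7 in.
Required throat t_e = P_u / (φ × 0.6 F_EXX × L) = 112 / (0.75 × 0.6 × 100 × 7) = 0.3556 in.
Required leg w = t_e / 0.707 = 0.5029 in → use 9/16 in.

w = 9/16 in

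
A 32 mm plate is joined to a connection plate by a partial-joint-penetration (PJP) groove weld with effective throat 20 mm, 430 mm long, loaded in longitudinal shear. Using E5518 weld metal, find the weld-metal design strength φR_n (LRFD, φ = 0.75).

E55XX → F_EXX = 550 MPa.
Effective throat (given) t_e = 20 mm.
A_we = 20 × 430 = 8600 mm².
F_nw = 0.6 F_EXX = 330 MPa.
φR_n = 0.75 × 330 × 8600 × 10⁻³ = 2128 kN.

φR_n ≈ 2130 kN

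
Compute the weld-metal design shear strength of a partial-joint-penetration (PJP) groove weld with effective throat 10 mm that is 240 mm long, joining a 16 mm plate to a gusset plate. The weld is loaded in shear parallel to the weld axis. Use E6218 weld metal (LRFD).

φR_n ≈ 670 kN

E62XX → F_EXX = 620 MPa.
Effective throat (given) t_e = 10 mm.
A_we = 10 × 240 = 2400 mm².
F_nw = 0.6 F_EXX = 372 MPa.
φR_n = 0.75 × 372 × 2400 × 10⁻³ = 669.6 kN.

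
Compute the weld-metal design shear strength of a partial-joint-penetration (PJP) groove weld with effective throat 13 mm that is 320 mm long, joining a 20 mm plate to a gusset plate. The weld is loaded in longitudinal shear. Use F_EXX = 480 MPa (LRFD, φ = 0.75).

φR_n ≈ 899 kN

Effective throat (given) t_e = 13 mm.
A_we = 13 × 320 = 4160 mm².
F_nw = 0.6 F_EXX = 288 MPa.
φR_n = 0.75 × 288 × 4160 × 10⁻³ = 898.6 kN.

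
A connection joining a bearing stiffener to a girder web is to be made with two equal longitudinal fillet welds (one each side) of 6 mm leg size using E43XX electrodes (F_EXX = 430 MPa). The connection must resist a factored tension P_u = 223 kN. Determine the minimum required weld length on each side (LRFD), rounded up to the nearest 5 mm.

Throat t_e = 0.707 × 6 = 4.242 mm.
φr_n = 0.75 × 0.6 × 430 × 4.242 × 10⁻³ = 0.8208 kN/mm.
L_req = P_u / φr_n = 223 / 0.8208 = 271.7 mm total.
Per side: 271.7 / 2 = 135.8 mm.
Round up → use L = 140 mm on each side.

L = 140 mm on each side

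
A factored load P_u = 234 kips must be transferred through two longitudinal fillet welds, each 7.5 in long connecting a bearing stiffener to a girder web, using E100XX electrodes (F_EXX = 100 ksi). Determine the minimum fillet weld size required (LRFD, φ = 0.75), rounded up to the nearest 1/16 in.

Total weld length L = 15 in.
Required throat t_e = P_u / (φ × 0.6 F_EXX × L) = 234 / (0.75 × 0.6 × 100 × 15) = 0.3467 in.
Required leg w = t_e / 0.707 = 0.4903 in → use 1/2 in.

w = 1/2 in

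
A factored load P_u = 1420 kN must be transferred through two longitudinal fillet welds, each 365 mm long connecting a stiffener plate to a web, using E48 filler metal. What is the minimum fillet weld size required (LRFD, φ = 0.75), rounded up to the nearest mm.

w = 13 mm

E48XX → F_EXX = 480 MPa.
Total weld length L = 730 mm.
Required throat t_e = P_u / (φ × 0.6 F_EXX × L) = 1420 / (0.75 × 0.6 × 480 × 730 × 10⁻³) = 9.006 mm.
Required leg w = t_e / 0.707 = 12.74 mm → use 13 mm.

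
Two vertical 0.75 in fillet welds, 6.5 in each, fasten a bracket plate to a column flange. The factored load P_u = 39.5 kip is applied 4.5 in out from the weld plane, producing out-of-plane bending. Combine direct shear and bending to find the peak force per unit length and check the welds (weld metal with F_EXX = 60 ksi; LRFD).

L_w = 2 × 6.5 = 13 in; section modulus (unit throat) S = 2 × L²/6 = 14.08 in².
Direct shear f_v = P/L_w = 39.5/13 = 3.038 kip/in.
Moment M = P × e = 39.5 × 4.5 = 177.75 kip·in; bending f_b = M/S = 12.62 kip/in.
f_max = √(f_v² + f_b²) = √(3.038² + 12.62²) = 12.98 kip/in.
φr_n = 0.75 × 0.6 × 60 × (0.707 × 0.75) = 14.32 kip/in → adequate.

f_max ≈ 13 kip/in; adequate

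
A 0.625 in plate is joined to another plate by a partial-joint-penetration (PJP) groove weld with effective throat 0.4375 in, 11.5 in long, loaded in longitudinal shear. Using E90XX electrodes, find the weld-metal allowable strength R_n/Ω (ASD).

E90XX → F_EXX = 90 ksi.
Effective throat (given) t_e = 0.4375 in.
A_we = 0.4375 × 11.5 = 5.031 in².
F_nw = 0.6 F_EXX = 54 ksi.
R_n/Ω = (54 × 5.031) / 2.0 = 135.8 kips.

R_n/Ω ≈ 136 kips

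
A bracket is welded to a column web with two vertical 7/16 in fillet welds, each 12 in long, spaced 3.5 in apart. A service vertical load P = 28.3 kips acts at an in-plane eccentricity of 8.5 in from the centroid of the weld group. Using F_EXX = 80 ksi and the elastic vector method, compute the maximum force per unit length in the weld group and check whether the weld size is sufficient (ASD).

f_max ≈ 4.63 kip/in; adequate

Total weld length L_w = 24 in. Treat welds as unit-width lines.
Polar moment about centroid: J = 2[d³/12 + d(b/2)²] = 2[12³/12 + 12×1.75²] = 361.5 in³.
Direct shear f_v = P/L_w = 28.3 / 24 = 1.179 kip/in (vertical).
Torsion M = P·e = 28.3 × 8.5 = 240.55 kip·in.
Critical point at (x, y) = (1.75, 6) from centroid. f_tx = M·y/J = 3.993 kip/in; f_ty = M·x/J = 1.164 kip/in.
Resultant f_max = √[f_tx² + (f_v + f_ty)²] = √[3.993² + (1.179 + 1.164)²] = 4.63 kip/in.
Capacity per unit length: r_n/Ω = (1/2.0) × 0.6 × 80 × (0.707 × 0.4375) = 7.423 kip/in.
4.63 ≤ 7.423 → adequate.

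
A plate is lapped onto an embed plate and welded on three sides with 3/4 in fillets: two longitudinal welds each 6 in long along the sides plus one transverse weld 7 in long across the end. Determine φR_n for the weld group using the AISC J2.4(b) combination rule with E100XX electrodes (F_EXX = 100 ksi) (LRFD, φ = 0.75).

t_e = 0.707 × 0.75 = 0.5302 in.
R_nwl = 0.6 × 100 × 0.5302 × 12 = 381.8 kips (longitudinal, 2 welds).
R_nwt = 0.6 × 100 × 0.5302 × 7 = 222.7 kips (transverse, base value).
(i) R_nwl + R_nwt = 604.5 kips; (ii) 0.85 R_nwl + 1.5 R_nwt = 658.6 kips.
R_n = max = 658.6 kips [governs: (ii)]; φR_n = 493.9 kips.

φR_n ≈ 494 kips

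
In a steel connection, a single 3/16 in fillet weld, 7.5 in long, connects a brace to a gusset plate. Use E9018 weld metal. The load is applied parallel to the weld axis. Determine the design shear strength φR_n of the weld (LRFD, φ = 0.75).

φR_n ≈ 40.3 kips

E90XX → F_EXX = 90 ksi.
Effective throat t_e = 0.707 × 0.1875 = 0.1326 in.
Total length L = 7.5 in; A_we = 0.1326 × 7.5 = 0.9942 in².
F_nw = 0.6 F_EXX = 0.6 × 90 = 54 ksi.
φR_n = 0.75 × 54 × 0.9942 = 40.27 kips.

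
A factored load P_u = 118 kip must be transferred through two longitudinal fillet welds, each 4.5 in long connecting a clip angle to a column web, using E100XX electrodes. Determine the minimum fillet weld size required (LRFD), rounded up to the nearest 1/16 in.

w = 7/16 in

E100XX → F_EXX = 100 ksi.
Total weld length L = 9 in.
Required throat t_e = P_u / (φ × 0.6 F_EXX × L) = 118 / (0.75 × 0.6 × 100 × 9) = 0.2914 in.
Required leg w = t_e / 0.707 = 0.4121 in → use 7/16 in.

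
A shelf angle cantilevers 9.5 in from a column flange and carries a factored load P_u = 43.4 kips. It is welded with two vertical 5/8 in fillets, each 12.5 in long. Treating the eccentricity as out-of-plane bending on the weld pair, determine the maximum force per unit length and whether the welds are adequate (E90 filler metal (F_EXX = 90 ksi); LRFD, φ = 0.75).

L_w = 2 × 12.5 = 25 in; section modulus (unit throat) S = 2 × L²/6 = 52.08 in².
Direct shear f_v = P/L_w = 43.4/25 = 1.736 kip/in.
Moment M = P × e = 43.4 × 9.5 = 412.3 kip·in; bending f_b = M/S = 7.916 kip/in.
f_max = √(f_v² + f_b²) = √(1.736² + 7.916²) = 8.104 kip/in.
φr_n = 0.75 × 0.6 × 90 × (0.707 × 0.625) = 17.9 kip/in → adequate.

f_max ≈ 8.1 kip/in; adequate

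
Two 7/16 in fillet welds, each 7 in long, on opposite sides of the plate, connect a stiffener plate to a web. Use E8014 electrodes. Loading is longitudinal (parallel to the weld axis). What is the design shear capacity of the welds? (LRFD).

E80XX → F_EXX = 80 ksi.
Effective throat t_e = 0.707 × 0.4375 = 0.3093 in.
Total length L = 14 in; A_we = 0.3093 × 14 = 4.33 in².
F_nw = 0.6 F_EXX = 0.6 × 80 = 48 ksi.
φR_n = 0.75 × 48 × 4.33 = 155.9 kips.

φR_n ≈ 156 kips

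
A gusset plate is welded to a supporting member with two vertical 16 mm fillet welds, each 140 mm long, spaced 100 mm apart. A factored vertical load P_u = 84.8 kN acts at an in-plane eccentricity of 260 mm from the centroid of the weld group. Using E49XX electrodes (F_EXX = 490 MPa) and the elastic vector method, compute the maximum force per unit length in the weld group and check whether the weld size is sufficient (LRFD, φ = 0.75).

Total weld length L_w = 280 mm. Treat welds as unit-width lines.
Polar moment about centroid: J = 2[d³/12 + d(b/2)²] = 2[140³/12 + 140×50²] = 1157000 mm³.
Direct shear f_v = P/L_w = 84.8×10³ / 280 = 302.9 N/mm (vertical).
Torsion M = P·e = 84.8×10³ × 260 = 22048000 N·mm.
Critical point at (x, y) = (50, 70) from centroid. f_tx = M·y/J = 1334 N/mm; f_ty = M·x/J = 952.5 N/mm.
Resultant f_max = √[f_tx² + (f_v + f_ty)²] = √[1334² + (302.9 + 952.5)²] = 1831 N/mm.
Capacity per unit length: φr_n = 0.75 × 0.6 × 490 × (0.707 × 16) = 2494 N/mm.
1831 ≤ 2494 → adequate.

f_max ≈ 1830 N/mm; adequate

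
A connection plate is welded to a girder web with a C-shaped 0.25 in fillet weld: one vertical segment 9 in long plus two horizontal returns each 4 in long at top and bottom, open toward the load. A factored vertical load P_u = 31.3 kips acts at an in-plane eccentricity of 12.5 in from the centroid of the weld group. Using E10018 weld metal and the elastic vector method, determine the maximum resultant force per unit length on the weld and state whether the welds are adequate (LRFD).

f_max ≈ 9.66 kip/in; NOT adequate

E100XX → F_EXX = 100 ksi.
Total weld length L_w = 17 in. Treat welds as unit-width lines.
Centroid: x̄ = 2×4×2 / 17 = 0.9412 in from the vertical weld.
Polar moment about centroid: J = I_x + I_y = [9³/12 + 2×4×4.5²] + [9×0.9412² + 2(4³/12 + 4×1.059²)] = 250.4 in³.
Direct shear f_v = P/L_w = 31.3 / 17 = 1.841 kip/in (vertical).
Torsion M = P·e = 31.3 × 12.5 = 391.25 kip·in.
Critical point at (x, y) = (3.059, 4.5) from centroid. f_tx = M·y/J = 7.032 kip/in; f_ty = M·x/J = 4.78 kip/in.
Resultant f_max = √[f_tx² + (f_v + f_ty)²] = √[7.032² + (1.841 + 4.78)²] = 9.659 kip/in.
Capacity per unit length: φr_n = 0.75 × 0.6 × 100 × (0.707 × 0.25) = 7.954 kip/in.
9.659 > 7.954 → NOT adequate.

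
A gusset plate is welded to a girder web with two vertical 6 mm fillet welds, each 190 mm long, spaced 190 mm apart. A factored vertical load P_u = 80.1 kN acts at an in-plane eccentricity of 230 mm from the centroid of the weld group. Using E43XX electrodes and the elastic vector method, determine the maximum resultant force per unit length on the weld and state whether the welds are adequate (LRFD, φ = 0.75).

E43XX → F_EXX = 430 MPa.
Total weld length L_w = 380 mm. Treat welds as unit-width lines.
Polar moment about centroid: J = 2[d³/12 + d(b/2)²] = 2[190³/12 + 190×95²] = 4573000 mm³.
Direct shear f_v = P/L_w = 80.1×10³ / 380 = 210.8 N/mm (vertical).
Torsion M = P·e = 80.1×10³ × 230 = 18423000 N·mm.
Critical point at (x, y) = (95, 95) from centroid. f_tx = M·y/J = 382.7 N/mm; f_ty = M·x/J = 382.7 N/mm.
Resultant f_max = √[f_tx² + (f_v + f_ty)²] = √[382.7² + (210.8 + 382.7)²] = 706.2 N/mm.
Capacity per unit length: φr_n = 0.75 × 0.6 × 430 × (0.707 × 6) = 820.8 N/mm.
706.2 ≤ 820.8 → adequate.

f_max ≈ 706 N/mm; adequate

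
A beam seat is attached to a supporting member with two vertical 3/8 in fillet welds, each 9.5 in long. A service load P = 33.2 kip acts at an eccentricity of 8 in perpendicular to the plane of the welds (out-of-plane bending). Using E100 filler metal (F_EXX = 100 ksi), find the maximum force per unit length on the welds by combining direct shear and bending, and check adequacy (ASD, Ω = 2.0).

L_w = 2 × 9.5 = 19 in; section modulus (unit throat) S = 2 × L²/6 = 30.08 in².
Direct shear f_v = P/L_w = 33.2/19 = 1.747 kip/in.
Moment M = P × e = 33.2 × 8 = 265.6 kip·in; bending f_b = M/S = 8.829 kip/in.
f_max = √(f_v² + f_b²) = √(1.747² + 8.829²) = 9 kip/in.
r_n/Ω = (1/2.0) × 0.6 × 100 × (0.707 × 0.375) = 7.954 kip/in → NOT adequate.

f_max ≈ 9 kip/in; NOT adequate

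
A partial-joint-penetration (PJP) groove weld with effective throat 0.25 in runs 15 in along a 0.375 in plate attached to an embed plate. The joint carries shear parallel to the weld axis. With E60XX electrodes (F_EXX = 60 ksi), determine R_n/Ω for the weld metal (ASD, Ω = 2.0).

Effective throat (given) t_e = 0.25 in.
A_we = 0.25 × 15 = 3.75 in².
F_nw = 0.6 F_EXX = 36 ksi.
R_n/Ω = (36 × 3.75) / 2.0 = 67.5 kips.

R_n/Ω ≈ 67.5 kips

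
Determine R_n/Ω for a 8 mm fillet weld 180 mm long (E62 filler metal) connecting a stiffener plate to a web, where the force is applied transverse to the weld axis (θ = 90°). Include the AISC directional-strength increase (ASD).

R_n/Ω ≈ 284 kN

E62XX → F_EXX = 620 MPa.
t_e = 0.707 × 8 = 5.656 mm; A_we = 5.656 × 180 = 1018 mm².
Directional factor: 1.0 + 0.5 sin^1.5(90°) = 1.5.
F_nw = 0.6 × 620 × 1.5 = 558 MPa.
R_n/Ω = (558 × 1018) / 2.0 × 10⁻³ = 284 kN.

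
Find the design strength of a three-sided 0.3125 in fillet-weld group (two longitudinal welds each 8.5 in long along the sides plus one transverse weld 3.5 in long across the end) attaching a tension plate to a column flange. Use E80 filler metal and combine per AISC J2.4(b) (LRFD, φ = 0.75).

φR_n ≈ 163 kips

E80XX → F_EXX = 80 ksi.
t_e = 0.707 × 0.3125 = 0.2209 in.
R_nwl = 0.6 × 80 × 0.2209 × 17 = 180.3 kips (longitudinal, 2 welds).
R_nwt = 0.6 × 80 × 0.2209 × 3.5 = 37.12 kips (transverse, base value).
(i) R_nwl + R_nwt = 217.4 kips; (ii) 0.85 R_nwl + 1.5 R_nwt = 208.9 kips.
R_n = max = 217.4 kips [governs: (i)]; φR_n = 163.1 kips.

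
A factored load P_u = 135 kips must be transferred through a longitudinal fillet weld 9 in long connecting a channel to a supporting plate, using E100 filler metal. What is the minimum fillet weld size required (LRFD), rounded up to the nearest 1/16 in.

E100XX → F_EXX = 100 ksi.
Total weld length L = 9 in.
Required throat t_e = P_u / (φ × 0.6 F_EXX × L) = 135 / (0.75 × 0.6 × 100 × 9) = 0.3333 in.
Required leg w = t_e / 0.707 = 0.4715 in → use 1/2 in.

w = 1/2 in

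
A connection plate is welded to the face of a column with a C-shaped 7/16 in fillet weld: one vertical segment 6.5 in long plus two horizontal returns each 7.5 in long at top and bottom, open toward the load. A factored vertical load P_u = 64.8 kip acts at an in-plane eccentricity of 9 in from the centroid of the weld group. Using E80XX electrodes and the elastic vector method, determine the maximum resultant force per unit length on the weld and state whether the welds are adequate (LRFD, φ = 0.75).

f_max ≈ 13.5 kip/in; NOT adequate

E80XX → F_EXX = 80 ksi.
Total weld length L_w = 21.5 in. Treat welds as unit-width lines.
Centroid: x̄ = 2×7.5×3.75 / 21.5 = 2.616 in from the vertical weld.
Polar moment about centroid: J = I_x + I_y = [6.5³/12 + 2×7.5×3.25²] + [6.5×2.616² + 2(7.5³/12 + 7.5×1.134²)] = 315.4 in³.
Direct shear f_v = P/L_w = 64.8 / 21.5 = 3.014 kip/in (vertical).
Torsion M = P·e = 64.8 × 9 = 583.2 kip·in.
Critical point at (x, y) = (4.884, 3.25) from centroid. f_tx = M·y/J = 6.009 kip/in; f_ty = M·x/J = 9.03 kip/in.
Resultant f_max = √[f_tx² + (f_v + f_ty)²] = √[6.009² + (3.014 + 9.03)²] = 13.46 kip/in.
Capacity per unit length: φr_n = 0.75 × 0.6 × 80 × (0.707 × 0.4375) = 11.14 kip/in.
13.46 > 11.14 → NOT adequate.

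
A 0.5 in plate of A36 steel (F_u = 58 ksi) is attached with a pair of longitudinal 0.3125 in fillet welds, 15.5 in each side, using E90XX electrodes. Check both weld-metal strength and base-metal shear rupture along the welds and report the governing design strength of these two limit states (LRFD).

E90XX → F_EXX = 90 ksi.
t_e = 0.707 × 0.3125 = 0.2209 in; L = 31 in.
Weld metal: φR_n = 0.75 × 0.6 × 90 × 0.2209 × 31 = 277.4 kips.
Base metal (shear rupture): φR_n = 0.75 × 0.6 × 58 × 0.5 × 31 = 404.5 kips.
Governing: weld metal.

φR_n ≈ 277 kips (weld metal governs)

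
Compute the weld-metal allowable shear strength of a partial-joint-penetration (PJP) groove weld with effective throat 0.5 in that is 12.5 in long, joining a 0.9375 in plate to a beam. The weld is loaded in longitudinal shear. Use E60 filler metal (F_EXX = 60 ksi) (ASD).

R_n/Ω ≈ 112 kip

Effective throat (given) t_e = 0.5 in.
A_we = 0.5 × 12.5 = 6.25 in².
F_nw = 0.6 F_EXX = 36 ksi.
R_n/Ω = (36 × 6.25) / 2.0 = 112.5 kip.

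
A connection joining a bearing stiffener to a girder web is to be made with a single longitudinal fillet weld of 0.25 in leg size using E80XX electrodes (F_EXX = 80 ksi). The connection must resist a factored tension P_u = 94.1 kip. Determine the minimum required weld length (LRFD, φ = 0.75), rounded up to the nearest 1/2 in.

L = 15 in

Throat t_e = 0.707 × 0.25 = 0.1767 in.
φr_n = 0.75 × 0.6 × 80 × 0.1767 = 6.363 kip/in.
L_req = P_u / φr_n = 94.1 / 6.363 = 14.79 in total.
Round up → use L = 15 in.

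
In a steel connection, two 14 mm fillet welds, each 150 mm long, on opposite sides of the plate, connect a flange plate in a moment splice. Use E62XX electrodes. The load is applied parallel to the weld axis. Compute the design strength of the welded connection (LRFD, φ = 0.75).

E62XX → F_EXX = 620 MPa.
Effective throat t_e = 0.707 × 14 = 9.898 mm.
Total length L = 300 mm; A_we = 9.898 × 300 = 2969 mm².
F_nw = 0.6 F_EXX = 0.6 × 620 = 372 MPa.
φR_n = 0.75 × 372 × 2969 × 10⁻³ = 828.5 kN.

φR_n ≈ 828 kN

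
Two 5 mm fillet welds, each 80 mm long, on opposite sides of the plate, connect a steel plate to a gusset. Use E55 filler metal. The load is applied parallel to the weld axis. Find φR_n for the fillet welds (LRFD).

E55XX → F_EXX = 550 MPa.
Effective throat t_e = 0.707 × 5 = 3.535 mm.
Total length L = 160 mm; A_we = 3.535 × 160 = 565.6 mm².
F_nw = 0.6 F_EXX = 0.6 × 550 = 330 MPa.
φR_n = 0.75 × 330 × 565.6 × 10⁻³ = 140 kN.

φR_n ≈ 140 kN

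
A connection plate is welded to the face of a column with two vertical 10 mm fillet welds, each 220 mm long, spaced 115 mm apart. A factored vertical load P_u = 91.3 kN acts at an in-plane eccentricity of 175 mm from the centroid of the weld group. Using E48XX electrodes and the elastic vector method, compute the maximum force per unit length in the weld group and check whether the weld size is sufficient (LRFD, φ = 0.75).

E48XX → F_EXX = 480 MPa.
Total weld length L_w = 440 mm. Treat welds as unit-width lines.
Polar moment about centroid: J = 2[d³/12 + d(b/2)²] = 2[220³/12 + 220×57.5²] = 3229000 mm³.
Direct shear f_v = P/L_w = 91.3×10³ / 440 = 207.5 N/mm (vertical).
Torsion M = P·e = 91.3×10³ × 175 = 15978000 N·mm.
Critical point at (x, y) = (57.5, 110) from centroid. f_tx = M·y/J = 544.2 N/mm; f_ty = M·x/J = 284.5 N/mm.
Resultant f_max = √[f_tx² + (f_v + f_ty)²] = √[544.2² + (207.5 + 284.5)²] = 733.6 N/mm.
Capacity per unit length: φr_n = 0.75 × 0.6 × 480 × (0.707 × 10) = 1527 N/mm.
733.6 ≤ 1527 → adequate.

f_max ≈ 734 N/mm; adequate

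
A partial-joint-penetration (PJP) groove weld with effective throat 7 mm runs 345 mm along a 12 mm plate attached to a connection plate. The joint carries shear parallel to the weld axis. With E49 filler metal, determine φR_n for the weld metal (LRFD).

E49XX → F_EXX = 490 MPa.
Effective throat (given) t_e = 7 mm.
A_we = 7 × 345 = 2415 mm².
F_nw = 0.6 F_EXX = 294 MPa.
φR_n = 0.75 × 294 × 2415 × 10⁻³ = 532.5 kN.

φR_n ≈ 533 kN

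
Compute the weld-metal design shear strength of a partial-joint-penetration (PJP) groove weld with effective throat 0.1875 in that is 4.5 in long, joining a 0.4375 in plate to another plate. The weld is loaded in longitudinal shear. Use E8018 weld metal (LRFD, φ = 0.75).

E80XX → F_EXX = 80 ksi.
Effective throat (given) t_e = 0.1875 in.
A_we = 0.1875 × 4.5 = 0.8438 in².
F_nw = 0.6 F_EXX = 48 ksi.
φR_n = 0.75 × 48 × 0.8438 = 30.38 kip.

φR_n ≈ 30.4 kip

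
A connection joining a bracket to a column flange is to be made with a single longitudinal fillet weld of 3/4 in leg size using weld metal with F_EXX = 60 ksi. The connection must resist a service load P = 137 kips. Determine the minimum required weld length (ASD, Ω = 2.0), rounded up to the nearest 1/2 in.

Throat t_e = 0.707 × 0.75 = 0.5302 in.
r_n/Ω = (0.6 × 60 × 0.5302) / 2.0 = 9.544 kip/in.
L_req = P / (r_n/Ω) = 137 / 9.544 = 14.35 in total.
Round up → use L = 14.5 in.

L = 14.5 in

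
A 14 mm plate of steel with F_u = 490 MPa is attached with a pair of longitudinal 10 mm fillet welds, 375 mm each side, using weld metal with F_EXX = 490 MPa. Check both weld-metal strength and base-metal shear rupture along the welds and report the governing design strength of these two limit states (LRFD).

t_e = 0.707 × 10 = 7.07 mm; L = 750 mm.
Weld metal: φR_n = 0.75 × 0.6 × 490 × 7.07 × 750 × 10⁻³ = 1169 kN.
Base metal (shear rupture): φR_n = 0.75 × 0.6 × 490 × 14 × 750 × 10⁻³ = 2315 kN.
Governing: weld metal.

φR_n ≈ 1170 kN (weld metal governs)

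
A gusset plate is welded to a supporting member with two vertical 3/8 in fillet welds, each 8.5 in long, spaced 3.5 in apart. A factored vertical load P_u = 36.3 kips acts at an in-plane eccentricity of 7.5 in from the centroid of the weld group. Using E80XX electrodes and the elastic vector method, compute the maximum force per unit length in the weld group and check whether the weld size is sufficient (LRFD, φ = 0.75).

f_max ≈ 9.13 kip/in; adequate

E80XX → F_EXX = 80 ksi.
Total weld length L_w = 17 in. Treat welds as unit-width lines.
Polar moment about centroid: J = 2[d³/12 + d(b/2)²] = 2[8.5³/12 + 8.5×1.75²] = 154.4 in³.
Direct shear f_v = P/L_w = 36.3 / 17 = 2.135 kip/in (vertical).
Torsion M = P·e = 36.3 × 7.5 = 272.25 kip·in.
Critical point at (x, y) = (1.75, 4.25) from centroid. f_tx = M·y/J = 7.493 kip/in; f_ty = M·x/J = 3.085 kip/in.
Resultant f_max = √[f_tx² + (f_v + f_ty)²] = √[7.493² + (2.135 + 3.085)²] = 9.132 kip/in.
Capacity per unit length: φr_n = 0.75 × 0.6 × 80 × (0.707 × 0.375) = 9.544 kip/in.
9.132 ≤ 9.544 → adequate.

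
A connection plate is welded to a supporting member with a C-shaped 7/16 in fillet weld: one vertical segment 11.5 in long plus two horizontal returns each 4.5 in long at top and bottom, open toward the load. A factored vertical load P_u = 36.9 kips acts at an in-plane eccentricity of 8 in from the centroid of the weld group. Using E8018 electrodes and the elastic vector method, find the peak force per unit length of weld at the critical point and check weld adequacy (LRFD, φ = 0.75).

f_max ≈ 5.44 kip/in; adequate

E80XX → F_EXX = 80 ksi.
Total weld length L_w = 20.5 in. Treat welds as unit-width lines.
Centroid: x̄ = 2×4.5×2.25 / 20.5 = 0.9878 in from the vertical weld.
Polar moment about centroid: J = I_x + I_y = [11.5³/12 + 2×4.5×5.75²] + [11.5×0.9878² + 2(4.5³/12 + 4.5×1.262²)] = 465 in³.
Direct shear f_v = P/L_w = 36.9 / 20.5 = 1.8 kip/in (vertical).
Torsion M = P·e = 36.9 × 8 = 295.2 kip·in.
Critical point at (x, y) = (3.512, 5.75) from centroid. f_tx = M·y/J = 3.65 kip/in; f_ty = M·x/J = 2.229 kip/in.
Resultant f_max = √[f_tx² + (f_v + f_ty)²] = √[3.65² + (1.8 + 2.229)²] = 5.437 kip/in.
Capacity per unit length: φr_n = 0.75 × 0.6 × 80 × (0.707 × 0.4375) = 11.14 kip/in.
5.437 ≤ 11.14 → adequate.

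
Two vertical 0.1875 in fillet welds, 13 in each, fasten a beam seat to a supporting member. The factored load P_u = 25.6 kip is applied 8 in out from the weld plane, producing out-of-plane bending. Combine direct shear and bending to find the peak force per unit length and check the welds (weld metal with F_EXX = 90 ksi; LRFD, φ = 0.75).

L_w = 2 × 13 = 26 in; section modulus (unit throat) S = 2 × L²/6 = 56.33 in².
Direct shear f_v = P/L_w = 25.6/26 = 0.9846 kip/in.
Moment M = P × e = 25.6 × 8 = 204.8 kip·in; bending f_b = M/S = 3.636 kip/in.
f_max = √(f_v² + f_b²) = √(0.9846² + 3.636²) = 3.766 kip/in.
φr_n = 0.75 × 0.6 × 90 × (0.707 × 0.1875) = 5.369 kip/in → adequate.

f_max ≈ 3.77 kip/in; adequate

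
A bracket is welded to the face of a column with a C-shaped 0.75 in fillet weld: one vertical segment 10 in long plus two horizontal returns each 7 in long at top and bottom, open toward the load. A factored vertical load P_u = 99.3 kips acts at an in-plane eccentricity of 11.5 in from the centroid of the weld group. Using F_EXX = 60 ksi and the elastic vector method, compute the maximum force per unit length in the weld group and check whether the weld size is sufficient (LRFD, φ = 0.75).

f_max ≈ 17.5 kip/in; NOT adequate

Total weld length L_w = 24 in. Treat welds as unit-width lines.
Centroid: x̄ = 2×7×3.5 / 24 = 2.042 in from the vertical weld.
Polar moment about centroid: J = I_x + I_y = [10³/12 + 2×7×5²] + [10×2.042² + 2(7³/12 + 7×1.458²)] = 562 in³.
Direct shear f_v = P/L_w = 99.3 / 24 = 4.138 kip/in (vertical).
Torsion M = P·e = 99.3 × 11.5 = 1142 kip·in.
Critical point at (x, y) = (4.958, 5) from centroid. f_tx = M·y/J = 10.16 kip/in; f_ty = M·x/J = 10.08 kip/in.
Resultant f_max = √[f_tx² + (f_v + f_ty)²] = √[10.16² + (4.138 + 10.08)²] = 17.47 kip/in.
Capacity per unit length: φr_n = 0.75 × 0.6 × 60 × (0.707 × 0.75) = 14.32 kip/in.
17.47 > 14.32 → NOT adequate.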